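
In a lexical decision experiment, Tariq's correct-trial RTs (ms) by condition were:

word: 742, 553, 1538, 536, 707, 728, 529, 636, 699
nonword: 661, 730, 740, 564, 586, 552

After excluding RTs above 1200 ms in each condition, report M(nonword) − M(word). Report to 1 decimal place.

-2.4 ms

word: exclude 1538
M(word) = 5130/8 = 641.250
M(nonword) = 3833/6 = 638.833
Difference = 638.833 − 641.250 = -2.417 ms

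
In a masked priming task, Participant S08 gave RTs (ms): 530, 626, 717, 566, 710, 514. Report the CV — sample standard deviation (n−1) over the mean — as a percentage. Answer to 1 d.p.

n = 6, Σ = 3663, M = 610.5000
Σ(x−M)² = 39255.500; s = √(39255.500/5) = 88.6064
CV = 88.6064 / 610.5000 = 0.14514 = 14.514%

14.5%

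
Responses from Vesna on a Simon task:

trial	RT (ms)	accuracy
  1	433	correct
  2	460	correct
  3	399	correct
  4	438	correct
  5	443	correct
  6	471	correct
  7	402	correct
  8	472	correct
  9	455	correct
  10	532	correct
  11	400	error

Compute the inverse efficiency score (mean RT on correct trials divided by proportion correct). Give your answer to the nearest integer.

496 ms

Correct trials (n=10): 433, 460, 399, 438, 443, 471, 402, 472, 455, 532
Mean correct RT = 4505/10 = 450.5000 ms
Proportion correct = 10/11
IES = 450.5000 / (10/11) = 495.550 ms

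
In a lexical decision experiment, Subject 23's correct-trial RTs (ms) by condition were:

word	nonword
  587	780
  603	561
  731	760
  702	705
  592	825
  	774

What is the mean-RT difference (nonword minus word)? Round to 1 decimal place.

M(word) = 3215/5 = 643.000
M(nonword) = 4405/6 = 734.167
Difference = 734.167 − 643.000 = 91.167 ms

91.2 ms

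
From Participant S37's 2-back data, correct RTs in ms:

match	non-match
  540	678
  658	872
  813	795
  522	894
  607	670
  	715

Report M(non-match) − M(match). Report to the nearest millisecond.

143 ms

M(match) = 3140/5 = 628.000
M(non-match) = 4624/6 = 770.667
Difference = 770.667 − 628.000 = 142.667 ms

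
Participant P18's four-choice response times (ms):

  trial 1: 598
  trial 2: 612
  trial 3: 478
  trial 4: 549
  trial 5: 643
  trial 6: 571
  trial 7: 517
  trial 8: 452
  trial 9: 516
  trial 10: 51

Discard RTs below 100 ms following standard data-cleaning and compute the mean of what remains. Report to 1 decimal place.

Excluded: 51
Retained (n=9): Σ = 4936
Mean = 4936/9 = 548.4444

548.4 ms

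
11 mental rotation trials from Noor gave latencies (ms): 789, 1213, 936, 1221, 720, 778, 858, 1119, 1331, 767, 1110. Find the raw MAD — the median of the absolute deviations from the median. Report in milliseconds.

Sorted: 720, 767, 778, 789, 858, 936, 1110, 1119, 1213, 1221, 1331 → median = 936
|x − 936|: 147, 277, 0, 285, 216, 158, 78, 183, 395, 169, 174
Sorted deviations: 0, 78, 147, 158, 169, 174, 183, 216, 277, 285, 395 → MAD = 174

174 ms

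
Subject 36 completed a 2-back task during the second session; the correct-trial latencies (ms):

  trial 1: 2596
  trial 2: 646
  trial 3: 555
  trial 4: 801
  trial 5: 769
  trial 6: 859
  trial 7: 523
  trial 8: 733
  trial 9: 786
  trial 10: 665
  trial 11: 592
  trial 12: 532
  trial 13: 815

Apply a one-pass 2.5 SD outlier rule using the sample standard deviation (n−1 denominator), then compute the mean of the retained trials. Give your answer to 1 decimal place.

n = 13, ΣRT = 10872, M = 836.308
Σ(x−M)² = 3511614.77; s = √(3511614.77/12) = 540.957
Cutoffs: 836.308 ± 2.5·540.957 → [-516.1, 2188.7]
Outside: 2596 → excluded.
Retained (n=12): Σ = 8276, mean = 8276/12 = 689.667

689.7 ms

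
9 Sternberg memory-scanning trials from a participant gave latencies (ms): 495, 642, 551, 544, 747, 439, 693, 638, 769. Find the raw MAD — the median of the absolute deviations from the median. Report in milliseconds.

94 ms

Sorted: 439, 495, 544, 551, 638, 642, 693, 747, 769 → median = 638
|x − 638|: 143, 4, 87, 94, 109, 199, 55, 0, 131
Sorted deviations: 0, 4, 55, 87, 94, 109, 131, 143, 199 → MAD = 94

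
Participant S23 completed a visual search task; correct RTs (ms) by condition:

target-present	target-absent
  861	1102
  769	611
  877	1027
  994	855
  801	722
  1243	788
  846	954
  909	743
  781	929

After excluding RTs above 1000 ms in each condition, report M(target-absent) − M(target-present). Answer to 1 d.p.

-54.5 ms

target-present: exclude 1243
target-absent: exclude 1102, 1027
M(target-present) = 6838/8 = 854.750
M(target-absent) = 5602/7 = 800.286
Difference = 800.286 − 854.750 = -54.464 ms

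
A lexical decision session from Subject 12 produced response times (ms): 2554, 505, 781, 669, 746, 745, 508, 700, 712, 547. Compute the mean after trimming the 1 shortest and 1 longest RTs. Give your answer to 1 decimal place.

Sorted: 505, 508, 547, 669, 700, 712, 745, 746, 781, 2554
Drop lowest 1 (505) and highest 1 (2554)
Remaining (n=8): Σ = 5408, mean = 5408/8 = 676.000

676.0 ms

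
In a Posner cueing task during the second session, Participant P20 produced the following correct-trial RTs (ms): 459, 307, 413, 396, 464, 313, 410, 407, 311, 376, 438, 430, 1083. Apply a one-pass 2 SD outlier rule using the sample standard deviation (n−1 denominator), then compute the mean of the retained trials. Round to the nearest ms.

n = 13, ΣRT = 5807, M = 446.692
Σ(x−M)² = 473116.77; s = √(473116.77/12) = 198.561
Cutoffs: 446.692 ± 2·198.561 → [49.6, 843.8]
Outside: 1083 → excluded.
Retained (n=12): Σ = 4724, mean = 4724/12 = 393.667

394 ms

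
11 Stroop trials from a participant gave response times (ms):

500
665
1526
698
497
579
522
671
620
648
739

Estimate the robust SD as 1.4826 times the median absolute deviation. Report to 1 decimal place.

102.3 ms

Sorted: 497, 500, 522, 579, 620, 648, 665, 671, 698, 739, 1526 → median = 648
|x − 648| sorted: 0, 17, 23, 28, 50, 69, 91, 126, 148, 151, 878 → MAD = 69
Robust SD ≈ 1.4826 × 69 = 102.299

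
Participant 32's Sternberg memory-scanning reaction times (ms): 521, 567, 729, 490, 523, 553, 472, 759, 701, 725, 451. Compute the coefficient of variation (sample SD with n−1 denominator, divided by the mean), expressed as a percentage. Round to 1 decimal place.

n = 11, Σ = 6491, M = 590.0909
Σ(x−M)² = 132820.909; s = √(132820.909/10) = 115.2480
CV = 115.2480 / 590.0909 = 0.19531 = 19.531%

19.5%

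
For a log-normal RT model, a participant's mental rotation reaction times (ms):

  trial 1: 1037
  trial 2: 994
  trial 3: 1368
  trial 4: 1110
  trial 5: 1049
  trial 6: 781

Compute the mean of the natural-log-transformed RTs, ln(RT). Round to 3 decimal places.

ln(RT): 6.9441, 6.9017, 7.2211, 7.0121, 6.9556, 6.6606
Σ ln(RT) = 41.6952
Mean = 41.6952/6 = 6.94920

6.949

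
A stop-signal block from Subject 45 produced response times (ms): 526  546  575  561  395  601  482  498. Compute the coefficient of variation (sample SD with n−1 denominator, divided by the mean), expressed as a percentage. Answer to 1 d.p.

12.4%

n = 8, Σ = 4184, M = 523.0000
Σ(x−M)² = 29460.000; s = √(29460.000/7) = 64.8735
CV = 64.8735 / 523.0000 = 0.12404 = 12.404%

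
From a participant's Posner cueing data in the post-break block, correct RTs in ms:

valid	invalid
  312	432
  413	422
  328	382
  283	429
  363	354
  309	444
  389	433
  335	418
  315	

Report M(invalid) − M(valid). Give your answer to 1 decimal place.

75.7 ms

M(valid) = 3047/9 = 338.556
M(invalid) = 3314/8 = 414.250
Difference = 414.250 − 338.556 = 75.694 ms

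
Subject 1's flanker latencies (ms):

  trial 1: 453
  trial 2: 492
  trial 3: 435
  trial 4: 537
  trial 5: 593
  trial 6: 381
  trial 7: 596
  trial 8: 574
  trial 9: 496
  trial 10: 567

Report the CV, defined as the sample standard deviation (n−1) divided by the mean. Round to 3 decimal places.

0.143

n = 10, Σ = 5124, M = 512.4000
Σ(x−M)² = 48336.400; s = √(48336.400/9) = 73.2851
CV = 73.2851 / 512.4000 = 0.14302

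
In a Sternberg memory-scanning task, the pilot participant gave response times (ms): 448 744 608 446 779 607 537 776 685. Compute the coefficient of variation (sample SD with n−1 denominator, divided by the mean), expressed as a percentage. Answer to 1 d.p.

n = 9, Σ = 5630, M = 625.5556
Σ(x−M)² = 136002.222; s = √(136002.222/8) = 130.3851
CV = 130.3851 / 625.5556 = 0.20843 = 20.843%

20.8%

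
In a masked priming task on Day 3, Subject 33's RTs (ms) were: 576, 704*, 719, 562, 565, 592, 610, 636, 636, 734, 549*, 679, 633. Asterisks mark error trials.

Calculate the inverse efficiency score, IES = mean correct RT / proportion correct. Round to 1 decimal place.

Correct trials (n=11): 576, 719, 562, 565, 592, 610, 636, 636, 734, 679, 633
Mean correct RT = 6942/11 = 631.0909 ms
Proportion correct = 11/13
IES = 631.0909 / (11/13) = 745.835 ms

745.8 ms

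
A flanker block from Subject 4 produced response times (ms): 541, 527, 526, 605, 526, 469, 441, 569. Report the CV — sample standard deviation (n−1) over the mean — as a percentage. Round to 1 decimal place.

9.9%

n = 8, Σ = 4204, M = 525.5000
Σ(x−M)² = 18788.000; s = √(18788.000/7) = 51.8073
CV = 51.8073 / 525.5000 = 0.09859 = 9.859%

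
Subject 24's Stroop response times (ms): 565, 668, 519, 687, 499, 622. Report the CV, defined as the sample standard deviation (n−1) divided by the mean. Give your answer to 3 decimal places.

0.131

n = 6, Σ = 3560, M = 593.3333
Σ(x−M)² = 30397.333; s = √(30397.333/5) = 77.9709
CV = 77.9709 / 593.3333 = 0.13141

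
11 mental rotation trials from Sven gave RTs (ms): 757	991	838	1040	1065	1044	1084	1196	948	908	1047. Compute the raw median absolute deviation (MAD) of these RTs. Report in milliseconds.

49 ms

Sorted: 757, 838, 908, 948, 991, 1040, 1044, 1047, 1065, 1084, 1196 → median = 1040
|x − 1040|: 283, 49, 202, 0, 25, 4, 44, 156, 92, 132, 7
Sorted deviations: 0, 4, 7, 25, 44, 49, 92, 132, 156, 202, 283 → MAD = 49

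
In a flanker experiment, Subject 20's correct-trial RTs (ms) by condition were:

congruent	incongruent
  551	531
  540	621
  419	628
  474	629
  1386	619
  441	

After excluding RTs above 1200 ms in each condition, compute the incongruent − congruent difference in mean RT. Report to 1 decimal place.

congruent: exclude 1386
M(congruent) = 2425/5 = 485.000
M(incongruent) = 3028/5 = 605.600
Difference = 605.600 − 485.000 = 120.600 ms

120.6 ms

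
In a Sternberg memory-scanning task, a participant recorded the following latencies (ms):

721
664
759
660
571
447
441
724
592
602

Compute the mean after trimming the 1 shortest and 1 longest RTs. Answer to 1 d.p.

Sorted: 441, 447, 571, 592, 602, 660, 664, 721, 724, 759
Drop lowest 1 (441) and highest 1 (759)
Remaining (n=8): Σ = 4981, mean = 4981/8 = 622.625

622.6 ms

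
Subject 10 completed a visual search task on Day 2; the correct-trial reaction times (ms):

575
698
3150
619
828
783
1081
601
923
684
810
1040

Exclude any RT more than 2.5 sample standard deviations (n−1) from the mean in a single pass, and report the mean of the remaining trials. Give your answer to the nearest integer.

n = 12, ΣRT = 11792, M = 982.667
Σ(x−M)² = 5421804.67; s = √(5421804.67/11) = 702.062
Cutoffs: 982.667 ± 2.5·702.062 → [-772.5, 2737.8]
Outside: 3150 → excluded.
Retained (n=11): Σ = 8642, mean = 8642/11 = 785.636

786 ms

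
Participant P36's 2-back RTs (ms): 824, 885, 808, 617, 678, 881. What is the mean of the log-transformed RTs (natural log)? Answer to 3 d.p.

6.653

ln(RT): 6.7142, 6.7856, 6.6946, 6.4249, 6.5191, 6.7811
Σ ln(RT) = 39.9194
Mean = 39.9194/6 = 6.65323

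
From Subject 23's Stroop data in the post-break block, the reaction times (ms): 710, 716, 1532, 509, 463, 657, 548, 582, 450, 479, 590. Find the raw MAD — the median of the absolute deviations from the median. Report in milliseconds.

Sorted: 450, 463, 479, 509, 548, 582, 590, 657, 710, 716, 1532 → median = 582
|x − 582|: 128, 134, 950, 73, 119, 75, 34, 0, 132, 103, 8
Sorted deviations: 0, 8, 34, 73, 75, 103, 119, 128, 132, 134, 950 → MAD = 103

103 ms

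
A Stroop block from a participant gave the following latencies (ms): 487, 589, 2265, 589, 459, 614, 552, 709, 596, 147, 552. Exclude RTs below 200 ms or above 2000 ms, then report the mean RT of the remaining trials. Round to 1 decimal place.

Excluded: 147, 2265
Retained (n=9): Σ = 5147
Mean = 5147/9 = 571.8889

571.9 ms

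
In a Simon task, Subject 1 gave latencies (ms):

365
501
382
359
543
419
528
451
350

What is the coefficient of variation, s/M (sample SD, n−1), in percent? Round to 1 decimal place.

n = 9, Σ = 3898, M = 433.1111
Σ(x−M)² = 45858.889; s = √(45858.889/8) = 75.7124
CV = 75.7124 / 433.1111 = 0.17481 = 17.481%

17.5%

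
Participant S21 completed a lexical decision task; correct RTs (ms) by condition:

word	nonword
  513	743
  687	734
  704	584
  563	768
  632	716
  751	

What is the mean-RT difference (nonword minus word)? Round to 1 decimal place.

M(word) = 3850/6 = 641.667
M(nonword) = 3545/5 = 709.000
Difference = 709.000 − 641.667 = 67.333 ms

67.3 ms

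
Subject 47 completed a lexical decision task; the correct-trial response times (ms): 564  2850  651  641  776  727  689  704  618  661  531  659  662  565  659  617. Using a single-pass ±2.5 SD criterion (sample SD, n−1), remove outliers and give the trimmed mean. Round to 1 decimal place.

n = 16, ΣRT = 12574, M = 785.875
Σ(x−M)² = 4602253.75; s = √(4602253.75/15) = 553.911
Cutoffs: 785.875 ± 2.5·553.911 → [-598.9, 2170.7]
Outside: 2850 → excluded.
Retained (n=15): Σ = 9724, mean = 9724/15 = 648.267

648.3 ms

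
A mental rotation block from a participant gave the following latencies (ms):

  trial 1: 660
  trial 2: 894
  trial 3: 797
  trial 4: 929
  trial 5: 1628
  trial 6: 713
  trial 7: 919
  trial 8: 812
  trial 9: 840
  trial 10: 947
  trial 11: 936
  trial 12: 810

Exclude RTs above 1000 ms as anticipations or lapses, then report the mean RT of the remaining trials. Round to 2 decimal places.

841.55 ms

Excluded: 1628
Retained (n=11): Σ = 9257
Mean = 9257/11 = 841.5455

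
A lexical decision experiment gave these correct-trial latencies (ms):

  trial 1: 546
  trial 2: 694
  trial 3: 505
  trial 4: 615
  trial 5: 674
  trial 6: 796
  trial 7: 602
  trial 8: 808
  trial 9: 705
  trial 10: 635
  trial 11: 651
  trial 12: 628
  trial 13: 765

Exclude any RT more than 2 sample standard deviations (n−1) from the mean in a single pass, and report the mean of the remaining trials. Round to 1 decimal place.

n = 13, ΣRT = 8624, M = 663.385
Σ(x−M)² = 98793.08; s = √(98793.08/12) = 90.735
Cutoffs: 663.385 ± 2·90.735 → [481.9, 844.9]
No RTs fall outside the cutoffs; all 13 retained. Mean = 8624/13 = 663.385

663.4 ms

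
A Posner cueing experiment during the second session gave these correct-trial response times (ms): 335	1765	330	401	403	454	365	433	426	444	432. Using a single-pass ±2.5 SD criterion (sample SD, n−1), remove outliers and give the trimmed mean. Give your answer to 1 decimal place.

402.3 ms

n = 11, ΣRT = 5788, M = 526.182
Σ(x−M)² = 1706085.64; s = √(1706085.64/10) = 413.048
Cutoffs: 526.182 ± 2.5·413.048 → [-506.4, 1558.8]
Outside: 1765 → excluded.
Retained (n=10): Σ = 4023, mean = 4023/10 = 402.300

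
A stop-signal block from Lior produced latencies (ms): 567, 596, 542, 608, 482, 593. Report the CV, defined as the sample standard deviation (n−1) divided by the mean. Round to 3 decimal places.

0.083

n = 6, Σ = 3388, M = 564.6667
Σ(x−M)² = 11015.333; s = √(11015.333/5) = 46.9368
CV = 46.9368 / 564.6667 = 0.08312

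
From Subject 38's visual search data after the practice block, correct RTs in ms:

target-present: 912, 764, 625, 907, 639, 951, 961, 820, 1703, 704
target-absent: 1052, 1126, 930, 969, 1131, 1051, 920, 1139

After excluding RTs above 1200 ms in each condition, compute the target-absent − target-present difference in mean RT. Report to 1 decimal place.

target-present: exclude 1703
M(target-present) = 7283/9 = 809.222
M(target-absent) = 8318/8 = 1039.750
Difference = 1039.750 − 809.222 = 230.528 ms

230.5 ms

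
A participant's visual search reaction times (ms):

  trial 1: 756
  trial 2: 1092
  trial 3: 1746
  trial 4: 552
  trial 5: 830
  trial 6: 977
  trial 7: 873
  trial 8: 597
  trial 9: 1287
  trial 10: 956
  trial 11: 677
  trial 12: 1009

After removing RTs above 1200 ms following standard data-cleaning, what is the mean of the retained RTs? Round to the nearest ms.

Excluded: 1287, 1746
Retained (n=10): Σ = 8319
Mean = 8319/10 = 831.9000

832 ms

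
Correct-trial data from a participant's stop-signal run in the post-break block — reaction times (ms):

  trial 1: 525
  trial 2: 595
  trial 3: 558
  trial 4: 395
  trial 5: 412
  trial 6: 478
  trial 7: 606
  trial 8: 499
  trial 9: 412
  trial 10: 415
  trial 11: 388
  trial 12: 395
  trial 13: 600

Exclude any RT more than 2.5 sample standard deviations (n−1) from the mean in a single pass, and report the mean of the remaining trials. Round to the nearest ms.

n = 13, ΣRT = 6278, M = 482.923
Σ(x−M)² = 88250.92; s = √(88250.92/12) = 85.757
Cutoffs: 482.923 ± 2.5·85.757 → [268.5, 697.3]
No RTs fall outside the cutoffs; all 13 retained. Mean = 6278/13 = 482.923

483 ms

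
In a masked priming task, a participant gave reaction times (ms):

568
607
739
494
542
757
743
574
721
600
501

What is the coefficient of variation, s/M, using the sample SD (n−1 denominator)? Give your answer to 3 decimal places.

0.160

n = 11, Σ = 6846, M = 622.3636
Σ(x−M)² = 99708.545; s = √(99708.545/10) = 99.8542
CV = 99.8542 / 622.3636 = 0.16044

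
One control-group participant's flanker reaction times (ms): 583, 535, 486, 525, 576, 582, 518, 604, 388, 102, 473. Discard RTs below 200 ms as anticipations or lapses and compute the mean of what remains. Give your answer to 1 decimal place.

Excluded: 102
Retained (n=10): Σ = 5270
Mean = 5270/10 = 527.0000

527.0 ms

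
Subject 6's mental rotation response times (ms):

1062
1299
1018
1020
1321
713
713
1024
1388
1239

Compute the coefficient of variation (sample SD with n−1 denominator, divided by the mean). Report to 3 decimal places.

n = 10, Σ = 10797, M = 1079.7000
Σ(x−M)² = 506468.100; s = √(506468.100/9) = 237.2219
CV = 237.2219 / 1079.7000 = 0.21971

0.220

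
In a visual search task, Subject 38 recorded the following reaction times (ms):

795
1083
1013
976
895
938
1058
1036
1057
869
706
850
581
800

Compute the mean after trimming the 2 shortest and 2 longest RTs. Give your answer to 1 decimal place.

Sorted: 581, 706, 795, 800, 850, 869, 895, 938, 976, 1013, 1036, 1057, 1058, 1083
Drop lowest 2 (581, 706) and highest 2 (1058, 1083)
Remaining (n=10): Σ = 9229, mean = 9229/10 = 922.900

922.9 ms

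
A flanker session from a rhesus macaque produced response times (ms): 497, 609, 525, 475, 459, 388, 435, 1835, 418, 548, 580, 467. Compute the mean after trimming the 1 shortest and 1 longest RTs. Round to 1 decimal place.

Sorted: 388, 418, 435, 459, 467, 475, 497, 525, 548, 580, 609, 1835
Drop lowest 1 (388) and highest 1 (1835)
Remaining (n=10): Σ = 5013, mean = 5013/10 = 501.300

501.3 ms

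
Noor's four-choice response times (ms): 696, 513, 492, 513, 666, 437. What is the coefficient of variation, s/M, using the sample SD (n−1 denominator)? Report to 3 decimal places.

0.187

n = 6, Σ = 3317, M = 552.8333
Σ(x−M)² = 53594.833; s = √(53594.833/5) = 103.5324
CV = 103.5324 / 552.8333 = 0.18728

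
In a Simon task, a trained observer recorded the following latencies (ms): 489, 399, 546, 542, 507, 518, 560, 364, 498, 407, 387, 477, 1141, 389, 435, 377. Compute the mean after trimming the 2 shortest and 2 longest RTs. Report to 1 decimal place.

466.2 ms

Sorted: 364, 377, 387, 389, 399, 407, 435, 477, 489, 498, 507, 518, 542, 546, 560, 1141
Drop lowest 2 (364, 377) and highest 2 (560, 1141)
Remaining (n=12): Σ = 5594, mean = 5594/12 = 466.167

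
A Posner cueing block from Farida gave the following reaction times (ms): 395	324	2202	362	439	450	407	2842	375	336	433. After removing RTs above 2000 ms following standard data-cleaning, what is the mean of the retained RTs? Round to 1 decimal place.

Excluded: 2202, 2842
Retained (n=9): Σ = 3521
Mean = 3521/9 = 391.2222

391.2 ms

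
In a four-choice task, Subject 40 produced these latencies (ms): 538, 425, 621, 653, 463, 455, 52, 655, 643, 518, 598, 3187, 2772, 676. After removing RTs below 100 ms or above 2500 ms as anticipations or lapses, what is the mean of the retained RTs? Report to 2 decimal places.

567.73 ms

Excluded: 52, 2772, 3187
Retained (n=11): Σ = 6245
Mean = 6245/11 = 567.7273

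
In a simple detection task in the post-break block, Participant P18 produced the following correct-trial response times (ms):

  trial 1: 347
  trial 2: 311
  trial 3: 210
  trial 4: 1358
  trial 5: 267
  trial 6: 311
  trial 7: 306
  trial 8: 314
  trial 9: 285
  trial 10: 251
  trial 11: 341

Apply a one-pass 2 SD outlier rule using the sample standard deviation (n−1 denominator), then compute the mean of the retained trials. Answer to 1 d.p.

294.3 ms

n = 11, ΣRT = 4301, M = 391.000
Σ(x−M)² = 1044452.00; s = √(1044452.00/10) = 323.180
Cutoffs: 391.000 ± 2·323.180 → [-255.4, 1037.4]
Outside: 1358 → excluded.
Retained (n=10): Σ = 2943, mean = 2943/10 = 294.300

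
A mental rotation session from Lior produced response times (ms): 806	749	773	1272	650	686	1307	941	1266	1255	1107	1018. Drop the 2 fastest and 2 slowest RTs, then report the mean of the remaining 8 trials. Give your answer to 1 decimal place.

Sorted: 650, 686, 749, 773, 806, 941, 1018, 1107, 1255, 1266, 1272, 1307
Drop lowest 2 (650, 686) and highest 2 (1272, 1307)
Remaining (n=8): Σ = 7915, mean = 7915/8 = 989.375

989.4 ms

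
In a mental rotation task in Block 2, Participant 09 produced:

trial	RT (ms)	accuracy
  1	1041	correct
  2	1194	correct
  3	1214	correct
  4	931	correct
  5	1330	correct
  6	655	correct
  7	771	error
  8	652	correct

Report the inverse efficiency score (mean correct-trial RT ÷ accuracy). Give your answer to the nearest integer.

Correct trials (n=7): 1041, 1194, 1214, 931, 1330, 655, 652
Mean correct RT = 7017/7 = 1002.4286 ms
Proportion correct = 7/8
IES = 1002.4286 / (7/8) = 1145.633 ms

1146 ms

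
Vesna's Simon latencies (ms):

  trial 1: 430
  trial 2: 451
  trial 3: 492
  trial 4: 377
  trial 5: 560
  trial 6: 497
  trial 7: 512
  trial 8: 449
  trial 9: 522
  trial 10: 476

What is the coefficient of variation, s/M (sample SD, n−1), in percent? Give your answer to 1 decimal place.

n = 10, Σ = 4766, M = 476.6000
Σ(x−M)² = 24432.400; s = √(24432.400/9) = 52.1029
CV = 52.1029 / 476.6000 = 0.10932 = 10.932%

10.9%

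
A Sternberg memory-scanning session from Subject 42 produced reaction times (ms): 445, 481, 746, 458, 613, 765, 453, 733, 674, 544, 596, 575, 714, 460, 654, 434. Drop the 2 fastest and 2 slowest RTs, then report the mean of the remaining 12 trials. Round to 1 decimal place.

579.6 ms

Sorted: 434, 445, 453, 458, 460, 481, 544, 575, 596, 613, 654, 674, 714, 733, 746, 765
Drop lowest 2 (434, 445) and highest 2 (746, 765)
Remaining (n=12): Σ = 6955, mean = 6955/12 = 579.583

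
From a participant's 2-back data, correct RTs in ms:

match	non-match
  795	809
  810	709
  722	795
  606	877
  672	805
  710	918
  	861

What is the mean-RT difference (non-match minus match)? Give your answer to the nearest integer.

106 ms

M(match) = 4315/6 = 719.167
M(non-match) = 5774/7 = 824.857
Difference = 824.857 − 719.167 = 105.690 ms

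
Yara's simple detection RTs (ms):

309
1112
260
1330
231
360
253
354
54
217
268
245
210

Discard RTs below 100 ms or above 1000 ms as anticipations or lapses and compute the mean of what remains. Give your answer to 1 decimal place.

270.7 ms

Excluded: 54, 1112, 1330
Retained (n=10): Σ = 2707
Mean = 2707/10 = 270.7000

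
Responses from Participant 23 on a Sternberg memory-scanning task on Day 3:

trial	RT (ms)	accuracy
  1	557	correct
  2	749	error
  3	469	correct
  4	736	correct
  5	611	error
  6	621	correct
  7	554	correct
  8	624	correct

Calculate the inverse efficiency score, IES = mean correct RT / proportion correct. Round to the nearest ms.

Correct trials (n=6): 557, 469, 736, 621, 554, 624
Mean correct RT = 3561/6 = 593.5000 ms
Proportion correct = 6/8
IES = 593.5000 / (6/8) = 791.333 ms

791 ms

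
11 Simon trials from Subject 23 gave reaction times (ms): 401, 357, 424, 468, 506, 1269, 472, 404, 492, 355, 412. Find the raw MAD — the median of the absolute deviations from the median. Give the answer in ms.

48 ms

Sorted: 355, 357, 401, 404, 412, 424, 468, 472, 492, 506, 1269 → median = 424
|x − 424|: 23, 67, 0, 44, 82, 845, 48, 20, 68, 69, 12
Sorted deviations: 0, 12, 20, 23, 44, 48, 67, 68, 69, 82, 845 → MAD = 48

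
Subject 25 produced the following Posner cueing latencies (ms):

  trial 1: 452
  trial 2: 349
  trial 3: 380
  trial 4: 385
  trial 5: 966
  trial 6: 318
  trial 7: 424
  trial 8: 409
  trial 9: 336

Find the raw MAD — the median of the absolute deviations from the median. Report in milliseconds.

Sorted: 318, 336, 349, 380, 385, 409, 424, 452, 966 → median = 385
|x − 385|: 67, 36, 5, 0, 581, 67, 39, 24, 49
Sorted deviations: 0, 5, 24, 36, 39, 49, 67, 67, 581 → MAD = 39

39 ms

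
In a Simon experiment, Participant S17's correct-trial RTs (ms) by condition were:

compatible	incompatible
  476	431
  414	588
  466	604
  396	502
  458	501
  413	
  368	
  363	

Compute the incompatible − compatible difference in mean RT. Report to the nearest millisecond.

M(compatible) = 3354/8 = 419.250
M(incompatible) = 2626/5 = 525.200
Difference = 525.200 − 419.250 = 105.950 ms

106 ms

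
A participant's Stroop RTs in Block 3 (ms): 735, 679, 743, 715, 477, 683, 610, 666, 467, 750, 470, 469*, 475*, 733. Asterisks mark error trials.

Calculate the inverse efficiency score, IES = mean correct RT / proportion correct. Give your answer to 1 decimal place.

751.3 ms

Correct trials (n=12): 735, 679, 743, 715, 477, 683, 610, 666, 467, 750, 470, 733
Mean correct RT = 7728/12 = 644.0000 ms
Proportion correct = 12/14
IES = 644.0000 / (12/14) = 751.333 ms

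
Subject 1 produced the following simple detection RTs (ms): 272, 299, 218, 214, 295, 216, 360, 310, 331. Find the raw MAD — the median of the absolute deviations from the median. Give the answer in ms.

36 ms

Sorted: 214, 216, 218, 272, 295, 299, 310, 331, 360 → median = 295
|x − 295|: 23, 4, 77, 81, 0, 79, 65, 15, 36
Sorted deviations: 0, 4, 15, 23, 36, 65, 77, 79, 81 → MAD = 36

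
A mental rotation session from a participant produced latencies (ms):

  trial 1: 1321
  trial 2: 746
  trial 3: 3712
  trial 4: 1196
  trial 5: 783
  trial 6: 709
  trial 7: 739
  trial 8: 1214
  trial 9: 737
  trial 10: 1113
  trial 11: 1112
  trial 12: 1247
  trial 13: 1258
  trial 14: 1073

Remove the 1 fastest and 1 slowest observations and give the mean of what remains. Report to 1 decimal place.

Sorted: 709, 737, 739, 746, 783, 1073, 1112, 1113, 1196, 1214, 1247, 1258, 1321, 3712
Drop lowest 1 (709) and highest 1 (3712)
Remaining (n=12): Σ = 12539, mean = 12539/12 = 1044.917

1044.9 ms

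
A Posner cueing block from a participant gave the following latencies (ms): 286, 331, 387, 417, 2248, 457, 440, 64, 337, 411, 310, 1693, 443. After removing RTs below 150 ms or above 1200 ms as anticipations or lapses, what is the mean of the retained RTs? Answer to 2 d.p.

Excluded: 64, 1693, 2248
Retained (n=10): Σ = 3819
Mean = 3819/10 = 381.9000

381.90 ms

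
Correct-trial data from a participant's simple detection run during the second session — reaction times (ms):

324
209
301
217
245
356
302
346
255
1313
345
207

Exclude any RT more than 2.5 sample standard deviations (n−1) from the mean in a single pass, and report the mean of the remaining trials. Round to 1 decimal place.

n = 12, ΣRT = 4420, M = 368.333
Σ(x−M)² = 1006862.67; s = √(1006862.67/11) = 302.544
Cutoffs: 368.333 ± 2.5·302.544 → [-388.0, 1124.7]
Outside: 1313 → excluded.
Retained (n=11): Σ = 3107, mean = 3107/11 = 282.455

282.5 ms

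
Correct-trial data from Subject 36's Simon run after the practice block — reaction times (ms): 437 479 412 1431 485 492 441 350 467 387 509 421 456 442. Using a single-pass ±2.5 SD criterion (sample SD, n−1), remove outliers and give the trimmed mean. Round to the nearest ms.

n = 14, ΣRT = 7209, M = 514.929
Σ(x−M)² = 927544.93; s = √(927544.93/13) = 267.113
Cutoffs: 514.929 ± 2.5·267.113 → [-152.9, 1182.7]
Outside: 1431 → excluded.
Retained (n=13): Σ = 5778, mean = 5778/13 = 444.462

444 ms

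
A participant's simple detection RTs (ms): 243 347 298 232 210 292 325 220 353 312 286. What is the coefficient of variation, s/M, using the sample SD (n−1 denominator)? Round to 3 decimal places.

0.178

n = 11, Σ = 3118, M = 283.4545
Σ(x−M)² = 25412.727; s = √(25412.727/10) = 50.4110
CV = 50.4110 / 283.4545 = 0.17785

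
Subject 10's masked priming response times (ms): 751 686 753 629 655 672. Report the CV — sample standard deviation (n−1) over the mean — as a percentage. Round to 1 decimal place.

7.4%

n = 6, Σ = 4146, M = 691.0000
Σ(x−M)² = 12970.000; s = √(12970.000/5) = 50.9313
CV = 50.9313 / 691.0000 = 0.07371 = 7.371%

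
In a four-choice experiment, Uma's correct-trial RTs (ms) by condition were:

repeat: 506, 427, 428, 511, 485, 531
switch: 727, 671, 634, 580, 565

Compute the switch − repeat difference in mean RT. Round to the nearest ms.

154 ms

M(repeat) = 2888/6 = 481.333
M(switch) = 3177/5 = 635.400
Difference = 635.400 − 481.333 = 154.067 ms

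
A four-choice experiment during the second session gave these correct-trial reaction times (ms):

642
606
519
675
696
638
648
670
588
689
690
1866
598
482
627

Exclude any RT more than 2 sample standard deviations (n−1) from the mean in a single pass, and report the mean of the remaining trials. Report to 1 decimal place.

626.3 ms

n = 15, ΣRT = 10634, M = 708.933
Σ(x−M)² = 1487430.93; s = √(1487430.93/14) = 325.953
Cutoffs: 708.933 ± 2·325.953 → [57.0, 1360.8]
Outside: 1866 → excluded.
Retained (n=14): Σ = 8768, mean = 8768/14 = 626.286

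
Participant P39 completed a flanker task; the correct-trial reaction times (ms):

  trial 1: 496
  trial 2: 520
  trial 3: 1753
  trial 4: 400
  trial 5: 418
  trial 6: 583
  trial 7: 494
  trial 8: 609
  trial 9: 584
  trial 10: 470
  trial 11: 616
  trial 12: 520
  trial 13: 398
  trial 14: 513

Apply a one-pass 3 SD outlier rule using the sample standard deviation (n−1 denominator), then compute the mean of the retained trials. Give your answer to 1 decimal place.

n = 14, ΣRT = 8374, M = 598.143
Σ(x−M)² = 1503491.71; s = √(1503491.71/13) = 340.078
Cutoffs: 598.143 ± 3·340.078 → [-422.1, 1618.4]
Outside: 1753 → excluded.
Retained (n=13): Σ = 6621, mean = 6621/13 = 509.308

509.3 ms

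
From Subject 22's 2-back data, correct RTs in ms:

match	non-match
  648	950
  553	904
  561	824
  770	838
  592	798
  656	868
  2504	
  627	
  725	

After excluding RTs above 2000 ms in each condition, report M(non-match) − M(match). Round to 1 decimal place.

222.2 ms

match: exclude 2504
M(match) = 5132/8 = 641.500
M(non-match) = 5182/6 = 863.667
Difference = 863.667 − 641.500 = 222.167 ms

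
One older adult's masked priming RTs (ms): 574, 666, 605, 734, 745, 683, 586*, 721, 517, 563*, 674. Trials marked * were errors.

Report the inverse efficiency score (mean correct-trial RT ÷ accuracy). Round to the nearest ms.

Correct trials (n=9): 574, 666, 605, 734, 745, 683, 721, 517, 674
Mean correct RT = 5919/9 = 657.6667 ms
Proportion correct = 9/11
IES = 657.6667 / (9/11) = 803.815 ms

804 ms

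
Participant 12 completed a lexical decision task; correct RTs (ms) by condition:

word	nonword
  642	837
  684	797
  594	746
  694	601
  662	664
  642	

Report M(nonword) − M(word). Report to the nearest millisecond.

76 ms

M(word) = 3918/6 = 653.000
M(nonword) = 3645/5 = 729.000
Difference = 729.000 − 653.000 = 76.000 ms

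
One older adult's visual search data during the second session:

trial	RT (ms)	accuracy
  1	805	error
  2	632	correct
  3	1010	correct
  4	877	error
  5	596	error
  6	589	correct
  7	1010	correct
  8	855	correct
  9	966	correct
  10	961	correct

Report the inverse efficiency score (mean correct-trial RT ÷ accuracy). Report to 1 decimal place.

Correct trials (n=7): 632, 1010, 589, 1010, 855, 966, 961
Mean correct RT = 6023/7 = 860.4286 ms
Proportion correct = 7/10
IES = 860.4286 / (7/10) = 1229.184 ms

1229.2 ms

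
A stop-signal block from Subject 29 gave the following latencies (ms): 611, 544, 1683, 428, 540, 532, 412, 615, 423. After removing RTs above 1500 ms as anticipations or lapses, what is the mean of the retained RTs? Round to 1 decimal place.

Excluded: 1683
Retained (n=8): Σ = 4105
Mean = 4105/8 = 513.1250

513.1 ms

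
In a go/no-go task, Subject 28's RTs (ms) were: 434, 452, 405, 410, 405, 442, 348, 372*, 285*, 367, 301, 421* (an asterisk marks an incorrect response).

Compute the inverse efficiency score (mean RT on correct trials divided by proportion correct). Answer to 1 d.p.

528.0 ms

Correct trials (n=9): 434, 452, 405, 410, 405, 442, 348, 367, 301
Mean correct RT = 3564/9 = 396.0000 ms
Proportion correct = 9/12
IES = 396.0000 / (9/12) = 528.000 ms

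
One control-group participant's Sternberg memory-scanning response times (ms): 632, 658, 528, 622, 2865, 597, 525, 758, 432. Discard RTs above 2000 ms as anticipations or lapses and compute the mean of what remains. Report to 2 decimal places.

Excluded: 2865
Retained (n=8): Σ = 4752
Mean = 4752/8 = 594.0000

594.00 ms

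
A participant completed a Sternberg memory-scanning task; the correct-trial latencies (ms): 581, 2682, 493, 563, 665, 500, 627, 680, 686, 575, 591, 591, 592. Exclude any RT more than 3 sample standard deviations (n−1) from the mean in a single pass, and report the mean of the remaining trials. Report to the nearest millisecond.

595 ms

n = 13, ΣRT = 9826, M = 755.846
Σ(x−M)² = 4061759.69; s = √(4061759.69/12) = 581.790
Cutoffs: 755.846 ± 3·581.790 → [-989.5, 2501.2]
Outside: 2682 → excluded.
Retained (n=12): Σ = 7144, mean = 7144/12 = 595.333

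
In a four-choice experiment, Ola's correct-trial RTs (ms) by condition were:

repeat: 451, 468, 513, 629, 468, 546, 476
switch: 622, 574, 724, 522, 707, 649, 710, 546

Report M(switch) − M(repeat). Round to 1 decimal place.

124.5 ms

M(repeat) = 3551/7 = 507.286
M(switch) = 5054/8 = 631.750
Difference = 631.750 − 507.286 = 124.464 ms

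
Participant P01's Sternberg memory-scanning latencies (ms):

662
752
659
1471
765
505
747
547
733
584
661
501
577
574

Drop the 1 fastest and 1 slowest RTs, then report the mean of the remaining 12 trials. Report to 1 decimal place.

Sorted: 501, 505, 547, 574, 577, 584, 659, 661, 662, 733, 747, 752, 765, 1471
Drop lowest 1 (501) and highest 1 (1471)
Remaining (n=12): Σ = 7766, mean = 7766/12 = 647.167

647.2 ms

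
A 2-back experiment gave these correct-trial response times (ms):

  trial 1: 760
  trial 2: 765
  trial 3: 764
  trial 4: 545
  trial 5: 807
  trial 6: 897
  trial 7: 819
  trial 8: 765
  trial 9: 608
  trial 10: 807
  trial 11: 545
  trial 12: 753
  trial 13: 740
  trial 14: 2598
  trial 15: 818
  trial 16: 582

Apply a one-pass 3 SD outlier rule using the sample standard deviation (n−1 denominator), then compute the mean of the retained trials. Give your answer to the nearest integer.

732 ms

n = 16, ΣRT = 13573, M = 848.312
Σ(x−M)² = 3431243.44; s = √(3431243.44/15) = 478.278
Cutoffs: 848.312 ± 3·478.278 → [-586.5, 2283.1]
Outside: 2598 → excluded.
Retained (n=15): Σ = 10975, mean = 10975/15 = 731.667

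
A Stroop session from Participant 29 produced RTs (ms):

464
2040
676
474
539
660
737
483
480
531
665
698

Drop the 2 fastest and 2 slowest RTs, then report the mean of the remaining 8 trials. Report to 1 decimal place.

591.5 ms

Sorted: 464, 474, 480, 483, 531, 539, 660, 665, 676, 698, 737, 2040
Drop lowest 2 (464, 474) and highest 2 (737, 2040)
Remaining (n=8): Σ = 4732, mean = 4732/8 = 591.500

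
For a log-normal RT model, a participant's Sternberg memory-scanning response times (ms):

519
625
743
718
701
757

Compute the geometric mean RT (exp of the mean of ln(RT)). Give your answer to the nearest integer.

ln(RT): 6.2519, 6.4378, 6.6107, 6.5765, 6.5525, 6.6294
Mean ln(RT) = 39.0587/6 = 6.50978
Geometric mean = exp(6.50978) = 671.68 ms

672 ms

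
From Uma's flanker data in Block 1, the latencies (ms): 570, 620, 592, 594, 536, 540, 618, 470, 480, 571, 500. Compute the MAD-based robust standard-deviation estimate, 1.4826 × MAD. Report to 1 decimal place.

Sorted: 470, 480, 500, 536, 540, 570, 571, 592, 594, 618, 620 → median = 570
|x − 570| sorted: 0, 1, 22, 24, 30, 34, 48, 50, 70, 90, 100 → MAD = 34
Robust SD ≈ 1.4826 × 34 = 50.408

50.4 ms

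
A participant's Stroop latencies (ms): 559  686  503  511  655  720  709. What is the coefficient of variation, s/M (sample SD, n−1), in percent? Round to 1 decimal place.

15.1%

n = 7, Σ = 4343, M = 620.4286
Σ(x−M)² = 52791.714; s = √(52791.714/6) = 93.8010
CV = 93.8010 / 620.4286 = 0.15119 = 15.119%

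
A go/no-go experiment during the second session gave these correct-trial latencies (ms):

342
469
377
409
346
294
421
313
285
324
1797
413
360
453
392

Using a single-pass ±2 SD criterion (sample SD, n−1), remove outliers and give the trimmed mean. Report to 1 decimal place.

371.3 ms

n = 15, ΣRT = 6995, M = 466.333
Σ(x−M)² = 1940147.33; s = √(1940147.33/14) = 372.266
Cutoffs: 466.333 ± 2·372.266 → [-278.2, 1210.9]
Outside: 1797 → excluded.
Retained (n=14): Σ = 5198, mean = 5198/14 = 371.286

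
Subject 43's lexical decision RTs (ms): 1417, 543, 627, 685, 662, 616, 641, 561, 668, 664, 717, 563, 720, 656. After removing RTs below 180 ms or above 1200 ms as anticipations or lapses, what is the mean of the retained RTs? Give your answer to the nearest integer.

640 ms

Excluded: 1417
Retained (n=13): Σ = 8323
Mean = 8323/13 = 640.2308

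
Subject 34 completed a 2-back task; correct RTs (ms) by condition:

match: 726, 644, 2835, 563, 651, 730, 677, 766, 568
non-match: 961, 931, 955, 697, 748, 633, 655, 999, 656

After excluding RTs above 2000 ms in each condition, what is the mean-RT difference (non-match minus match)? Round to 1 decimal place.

match: exclude 2835
M(match) = 5325/8 = 665.625
M(non-match) = 7235/9 = 803.889
Difference = 803.889 − 665.625 = 138.264 ms

138.3 ms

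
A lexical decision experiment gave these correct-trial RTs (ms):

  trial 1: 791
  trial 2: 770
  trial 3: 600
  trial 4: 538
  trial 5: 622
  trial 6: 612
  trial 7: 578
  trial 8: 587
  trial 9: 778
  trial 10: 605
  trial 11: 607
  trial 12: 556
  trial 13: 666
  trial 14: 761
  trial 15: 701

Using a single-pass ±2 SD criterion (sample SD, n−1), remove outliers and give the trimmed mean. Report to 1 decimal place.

n = 15, ΣRT = 9772, M = 651.467
Σ(x−M)² = 104945.73; s = √(104945.73/14) = 86.580
Cutoffs: 651.467 ± 2·86.580 → [478.3, 824.6]
No RTs fall outside the cutoffs; all 15 retained. Mean = 9772/15 = 651.467

651.5 ms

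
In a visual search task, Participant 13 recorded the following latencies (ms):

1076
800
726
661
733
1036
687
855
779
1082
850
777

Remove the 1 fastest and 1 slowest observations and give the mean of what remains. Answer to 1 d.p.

831.9 ms

Sorted: 661, 687, 726, 733, 777, 779, 800, 850, 855, 1036, 1076, 1082
Drop lowest 1 (661) and highest 1 (1082)
Remaining (n=10): Σ = 8319, mean = 8319/10 = 831.900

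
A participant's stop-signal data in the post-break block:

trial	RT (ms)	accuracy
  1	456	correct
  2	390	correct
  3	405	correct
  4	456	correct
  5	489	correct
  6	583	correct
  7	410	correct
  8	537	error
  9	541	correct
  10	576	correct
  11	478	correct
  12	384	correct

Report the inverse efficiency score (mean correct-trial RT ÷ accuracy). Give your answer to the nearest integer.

Correct trials (n=11): 456, 390, 405, 456, 489, 583, 410, 541, 576, 478, 384
Mean correct RT = 5168/11 = 469.8182 ms
Proportion correct = 11/12
IES = 469.8182 / (11/12) = 512.529 ms

513 ms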